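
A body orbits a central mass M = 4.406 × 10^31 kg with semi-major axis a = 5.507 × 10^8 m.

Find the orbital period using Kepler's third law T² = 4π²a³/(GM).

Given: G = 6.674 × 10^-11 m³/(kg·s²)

GM = G · M = 6.674e-11 · 4.406e+31 = 2.94056e+21 m³/s².
Kepler's third law: T = 2π √(a³ / GM).
Substituting a = 5.507e+08 m and GM = 2.94056e+21 m³/s²:
T = 2π √((5.507e+08)³ / 2.94056e+21) s
T ≈ 1497 s = 24.96 minutes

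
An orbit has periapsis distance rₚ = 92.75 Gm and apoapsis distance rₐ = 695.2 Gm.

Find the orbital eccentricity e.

Convert to SI: rₚ = 92.75 Gm = 9.275e+10 m; rₐ = 695.2 Gm = 6.952e+11 m.
e = (rₐ − rₚ) / (rₐ + rₚ).
e = (6.952e+11 − 9.275e+10) / (6.952e+11 + 9.275e+10) = 6.0245e+11 / 7.8795e+11 ≈ 0.7646.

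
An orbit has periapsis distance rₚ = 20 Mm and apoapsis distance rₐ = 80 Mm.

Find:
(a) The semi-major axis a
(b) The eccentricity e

Convert to SI: rₚ = 20 Mm = 2e+07 m; rₐ = 80 Mm = 8e+07 m.
(a) a = (rₚ + rₐ) / 2 = (2e+07 + 8e+07) / 2 ≈ 5e+07 m = 50 Mm.
(b) e = (rₐ − rₚ) / (rₐ + rₚ) = (8e+07 − 2e+07) / (8e+07 + 2e+07) ≈ 0.6.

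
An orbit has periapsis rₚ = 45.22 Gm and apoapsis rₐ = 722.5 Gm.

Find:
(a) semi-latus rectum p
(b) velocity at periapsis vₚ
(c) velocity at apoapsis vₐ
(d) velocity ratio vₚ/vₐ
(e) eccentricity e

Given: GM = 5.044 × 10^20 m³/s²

Convert to SI: rₚ = 45.22 Gm = 4.522e+10 m; rₐ = 722.5 Gm = 7.225e+11 m.
(a) From a = (rₚ + rₐ)/2 = 3.8386e+11 m and e = (rₐ − rₚ)/(rₐ + rₚ) = 0.882197, p = a(1 − e²) = 3.8386e+11 · (1 − (0.882197)²) ≈ 8.511e+10 m
(b) With a = (rₚ + rₐ)/2 = 3.8386e+11 m, vₚ = √(GM (2/rₚ − 1/a)) = √(5.044e+20 · (2/4.522e+10 − 1/3.8386e+11)) m/s ≈ 1.449e+05 m/s
(c) With a = (rₚ + rₐ)/2 = 3.8386e+11 m, vₐ = √(GM (2/rₐ − 1/a)) = √(5.044e+20 · (2/7.225e+11 − 1/3.8386e+11)) m/s ≈ 9069 m/s
(d) Conservation of angular momentum (rₚvₚ = rₐvₐ) gives vₚ/vₐ = rₐ/rₚ = 7.225e+11/4.522e+10 ≈ 15.98
(e) e = (rₐ − rₚ)/(rₐ + rₚ) = (7.225e+11 − 4.522e+10)/(7.225e+11 + 4.522e+10) ≈ 0.8822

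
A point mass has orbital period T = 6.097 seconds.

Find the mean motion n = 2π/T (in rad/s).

n = 2π / T.
n = 2π / 6.097 s ≈ 1.031 rad/s.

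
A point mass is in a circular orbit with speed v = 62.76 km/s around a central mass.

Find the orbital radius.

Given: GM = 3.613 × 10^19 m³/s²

Convert to SI: v = 62.76 km/s = 62760 m/s.
For a circular orbit, v² = GM / r, so r = GM / v².
r = 3.613e+19 / (62760)² m ≈ 9.173e+09 m = 9.173 Gm.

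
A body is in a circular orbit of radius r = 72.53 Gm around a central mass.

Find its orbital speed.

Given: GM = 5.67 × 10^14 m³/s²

Convert to SI: r = 72.53 Gm = 7.253e+10 m.
For a circular orbit, gravity supplies the centripetal force, so v = √(GM / r).
v = √(5.67e+14 / 7.253e+10) m/s ≈ 88.42 m/s = 88.42 m/s.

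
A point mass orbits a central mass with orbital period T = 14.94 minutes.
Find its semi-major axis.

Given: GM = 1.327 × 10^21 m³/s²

Convert to SI: T = 14.94 minutes = 896.4 s.
Invert Kepler's third law: a = (GM · T² / (4π²))^(1/3).
Substituting T = 896.4 s and GM = 1.327e+21 m³/s²:
a = (1.327e+21 · (896.4)² / (4π²))^(1/3) m
a ≈ 3e+08 m = 300 Mm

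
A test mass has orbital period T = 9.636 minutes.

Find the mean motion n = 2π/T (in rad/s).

Convert to SI: T = 9.636 minutes = 578.16 s.
n = 2π / T.
n = 2π / 578.16 s ≈ 0.01087 rad/s.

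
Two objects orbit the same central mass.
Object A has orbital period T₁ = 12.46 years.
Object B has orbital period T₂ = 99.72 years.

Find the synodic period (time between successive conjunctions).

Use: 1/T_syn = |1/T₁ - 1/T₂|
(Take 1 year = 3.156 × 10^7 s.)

Convert to SI: T₁ = 12.46 years = 3.93238e+08 s; T₂ = 99.72 years = 3.14716e+09 s.
T_syn = |T₁ · T₂ / (T₁ − T₂)|.
T_syn = |3.93238e+08 · 3.14716e+09 / (3.93238e+08 − 3.14716e+09)| s ≈ 4.494e+08 s = 14.24 years.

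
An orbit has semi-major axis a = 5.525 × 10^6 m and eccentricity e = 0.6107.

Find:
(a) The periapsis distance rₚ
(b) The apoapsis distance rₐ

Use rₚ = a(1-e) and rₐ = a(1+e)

(a) rₚ = a(1 − e) = 5.525e+06 · (1 − 0.6107) = 5.525e+06 · 0.3893 ≈ 2.151e+06 m = 2.151 × 10^6 m.
(b) rₐ = a(1 + e) = 5.525e+06 · (1 + 0.6107) = 5.525e+06 · 1.6107 ≈ 8.899e+06 m = 8.899 × 10^6 m.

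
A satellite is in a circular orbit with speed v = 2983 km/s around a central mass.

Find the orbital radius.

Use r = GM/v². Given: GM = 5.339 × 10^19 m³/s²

Convert to SI: v = 2983 km/s = 2.983e+06 m/s.
For a circular orbit, v² = GM / r, so r = GM / v².
r = 5.339e+19 / (2.983e+06)² m ≈ 6e+06 m = 6 Mm.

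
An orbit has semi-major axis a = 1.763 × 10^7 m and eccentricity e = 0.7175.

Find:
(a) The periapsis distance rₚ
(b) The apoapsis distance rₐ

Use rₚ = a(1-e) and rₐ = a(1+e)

(a) rₚ = a(1 − e) = 1.763e+07 · (1 − 0.7175) = 1.763e+07 · 0.2825 ≈ 4.98e+06 m = 4.98 × 10^6 m.
(b) rₐ = a(1 + e) = 1.763e+07 · (1 + 0.7175) = 1.763e+07 · 1.7175 ≈ 3.028e+07 m = 3.028 × 10^7 m.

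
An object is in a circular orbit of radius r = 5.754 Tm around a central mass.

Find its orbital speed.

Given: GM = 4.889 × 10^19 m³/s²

Convert to SI: r = 5.754 Tm = 5.754e+12 m.
For a circular orbit, gravity supplies the centripetal force, so v = √(GM / r).
v = √(4.889e+19 / 5.754e+12) m/s ≈ 2915 m/s = 2.915 km/s.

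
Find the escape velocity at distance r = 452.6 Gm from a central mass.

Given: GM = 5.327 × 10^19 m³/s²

Convert to SI: r = 452.6 Gm = 4.526e+11 m.
Escape velocity comes from setting total energy to zero: ½v² − GM/r = 0 ⇒ v_esc = √(2GM / r).
v_esc = √(2 · 5.327e+19 / 4.526e+11) m/s ≈ 1.534e+04 m/s = 15.34 km/s.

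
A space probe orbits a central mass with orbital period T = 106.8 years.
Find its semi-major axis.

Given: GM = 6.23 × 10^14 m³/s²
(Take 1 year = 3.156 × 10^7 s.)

Convert to SI: T = 106.8 years = 3.37061e+09 s.
Invert Kepler's third law: a = (GM · T² / (4π²))^(1/3).
Substituting T = 3.37061e+09 s and GM = 6.23e+14 m³/s²:
a = (6.23e+14 · (3.37061e+09)² / (4π²))^(1/3) m
a ≈ 5.639e+10 m = 56.39 Gm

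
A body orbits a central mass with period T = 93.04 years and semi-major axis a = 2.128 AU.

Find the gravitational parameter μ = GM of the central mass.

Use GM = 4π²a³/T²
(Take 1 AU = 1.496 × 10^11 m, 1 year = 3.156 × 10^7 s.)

Convert to SI: T = 93.04 years = 2.93634e+09 s; a = 2.128 AU = 3.18349e+11 m.
GM = 4π² · a³ / T².
GM = 4π² · (3.18349e+11)³ / (2.93634e+09)² m³/s² ≈ 1.477e+17 m³/s² = 1.477 × 10^17 m³/s².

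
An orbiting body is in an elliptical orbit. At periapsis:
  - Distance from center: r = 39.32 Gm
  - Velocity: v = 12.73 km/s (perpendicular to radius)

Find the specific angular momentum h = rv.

Convert to SI: r = 39.32 Gm = 3.932e+10 m; v = 12.73 km/s = 12730 m/s.
With v perpendicular to r, h = r · v.
h = 3.932e+10 · 12730 m²/s ≈ 5.005e+14 m²/s.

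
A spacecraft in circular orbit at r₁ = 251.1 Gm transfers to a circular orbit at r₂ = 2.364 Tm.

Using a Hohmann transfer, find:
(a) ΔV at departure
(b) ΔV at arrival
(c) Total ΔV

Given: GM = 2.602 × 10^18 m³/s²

Convert to SI: r₁ = 251.1 Gm = 2.511e+11 m; r₂ = 2.364 Tm = 2.364e+12 m.
Transfer semi-major axis: a_t = (r₁ + r₂)/2 = (2.511e+11 + 2.364e+12)/2 = 1.30755e+12 m.
Circular speeds: v₁ = √(GM/r₁) = 3219.07 m/s, v₂ = √(GM/r₂) = 1049.13 m/s.
Transfer speeds (vis-viva v² = GM(2/r − 1/a_t)): v₁ᵗ = 4328.37 m/s, v₂ᵗ = 459.753 m/s.
(a) ΔV₁ = |v₁ᵗ − v₁| ≈ 1109 m/s = 1.109 km/s.
(b) ΔV₂ = |v₂ − v₂ᵗ| ≈ 589.4 m/s = 589.4 m/s.
(c) ΔV_total = ΔV₁ + ΔV₂ ≈ 1699 m/s = 1.699 km/s.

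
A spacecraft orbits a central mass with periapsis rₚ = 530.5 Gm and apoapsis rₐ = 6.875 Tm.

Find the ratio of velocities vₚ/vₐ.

Convert to SI: rₚ = 530.5 Gm = 5.305e+11 m; rₐ = 6.875 Tm = 6.875e+12 m.
Conservation of angular momentum gives rₚvₚ = rₐvₐ, so vₚ/vₐ = rₐ/rₚ.
vₚ/vₐ = 6.875e+12 / 5.305e+11 ≈ 12.96.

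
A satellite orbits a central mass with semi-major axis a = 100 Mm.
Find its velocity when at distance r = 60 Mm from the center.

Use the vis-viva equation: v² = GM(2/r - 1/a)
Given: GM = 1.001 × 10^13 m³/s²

Convert to SI: a = 100 Mm = 1e+08 m; r = 60 Mm = 6e+07 m.
Vis-viva: v = √(GM · (2/r − 1/a)).
2/r − 1/a = 2/6e+07 − 1/1e+08 = 2.33333e-08 m⁻¹.
v = √(1.001e+13 · 2.33333e-08) m/s ≈ 483.3 m/s = 483.3 m/s.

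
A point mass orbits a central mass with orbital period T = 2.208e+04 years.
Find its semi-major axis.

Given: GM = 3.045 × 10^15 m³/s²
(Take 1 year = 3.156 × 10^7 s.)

Convert to SI: T = 2.208e+04 years = 6.96845e+11 s.
Invert Kepler's third law: a = (GM · T² / (4π²))^(1/3).
Substituting T = 6.96845e+11 s and GM = 3.045e+15 m³/s²:
a = (3.045e+15 · (6.96845e+11)² / (4π²))^(1/3) m
a ≈ 3.346e+12 m = 3.346 Tm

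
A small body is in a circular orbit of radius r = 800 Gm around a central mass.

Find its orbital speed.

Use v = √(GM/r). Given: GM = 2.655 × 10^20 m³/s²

Convert to SI: r = 800 Gm = 8e+11 m.
For a circular orbit, gravity supplies the centripetal force, so v = √(GM / r).
v = √(2.655e+20 / 8e+11) m/s ≈ 1.822e+04 m/s = 18.22 km/s.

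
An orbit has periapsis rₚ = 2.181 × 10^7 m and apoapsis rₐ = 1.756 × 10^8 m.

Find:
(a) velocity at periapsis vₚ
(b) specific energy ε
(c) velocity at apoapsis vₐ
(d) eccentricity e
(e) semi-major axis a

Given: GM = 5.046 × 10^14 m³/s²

(a) With a = (rₚ + rₐ)/2 = 9.8705e+07 m, vₚ = √(GM (2/rₚ − 1/a)) = √(5.046e+14 · (2/2.181e+07 − 1/9.8705e+07)) m/s ≈ 6416 m/s
(b) With a = (rₚ + rₐ)/2 = 9.8705e+07 m, ε = −GM/(2a) = −5.046e+14/(2 · 9.8705e+07) J/kg ≈ -2.556e+06 J/kg
(c) With a = (rₚ + rₐ)/2 = 9.8705e+07 m, vₐ = √(GM (2/rₐ − 1/a)) = √(5.046e+14 · (2/1.756e+08 − 1/9.8705e+07)) m/s ≈ 796.8 m/s
(d) e = (rₐ − rₚ)/(rₐ + rₚ) = (1.756e+08 − 2.181e+07)/(1.756e+08 + 2.181e+07) ≈ 0.779
(e) a = (rₚ + rₐ)/2 = (2.181e+07 + 1.756e+08)/2 ≈ 9.87e+07 m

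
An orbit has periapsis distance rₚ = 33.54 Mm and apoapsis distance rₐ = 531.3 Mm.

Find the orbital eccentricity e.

Convert to SI: rₚ = 33.54 Mm = 3.354e+07 m; rₐ = 531.3 Mm = 5.313e+08 m.
e = (rₐ − rₚ) / (rₐ + rₚ).
e = (5.313e+08 − 3.354e+07) / (5.313e+08 + 3.354e+07) = 4.9776e+08 / 5.6484e+08 ≈ 0.8812.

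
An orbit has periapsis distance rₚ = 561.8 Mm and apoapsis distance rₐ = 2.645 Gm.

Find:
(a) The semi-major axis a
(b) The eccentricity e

Convert to SI: rₚ = 561.8 Mm = 5.618e+08 m; rₐ = 2.645 Gm = 2.645e+09 m.
(a) a = (rₚ + rₐ) / 2 = (5.618e+08 + 2.645e+09) / 2 ≈ 1.603e+09 m = 1.603 Gm.
(b) e = (rₐ − rₚ) / (rₐ + rₚ) = (2.645e+09 − 5.618e+08) / (2.645e+09 + 5.618e+08) ≈ 0.6496.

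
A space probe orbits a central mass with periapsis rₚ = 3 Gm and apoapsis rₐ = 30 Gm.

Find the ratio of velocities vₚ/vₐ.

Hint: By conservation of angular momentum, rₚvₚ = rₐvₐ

Convert to SI: rₚ = 3 Gm = 3e+09 m; rₐ = 30 Gm = 3e+10 m.
Conservation of angular momentum gives rₚvₚ = rₐvₐ, so vₚ/vₐ = rₐ/rₚ.
vₚ/vₐ = 3e+10 / 3e+09 ≈ 10.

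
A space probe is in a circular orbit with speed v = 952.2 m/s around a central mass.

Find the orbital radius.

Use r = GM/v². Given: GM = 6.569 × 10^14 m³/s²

For a circular orbit, v² = GM / r, so r = GM / v².
r = 6.569e+14 / (952.2)² m ≈ 7.245e+08 m = 7.245 × 10^8 m.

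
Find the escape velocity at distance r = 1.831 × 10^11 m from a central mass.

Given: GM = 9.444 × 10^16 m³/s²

Escape velocity comes from setting total energy to zero: ½v² − GM/r = 0 ⇒ v_esc = √(2GM / r).
v_esc = √(2 · 9.444e+16 / 1.831e+11) m/s ≈ 1016 m/s = 1.016 km/s.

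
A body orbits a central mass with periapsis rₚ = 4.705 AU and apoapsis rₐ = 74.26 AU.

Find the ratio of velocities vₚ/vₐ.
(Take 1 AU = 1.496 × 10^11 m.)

Convert to SI: rₚ = 4.705 AU = 7.03868e+11 m; rₐ = 74.26 AU = 1.11093e+13 m.
Conservation of angular momentum gives rₚvₚ = rₐvₐ, so vₚ/vₐ = rₐ/rₚ.
vₚ/vₐ = 1.11093e+13 / 7.03868e+11 ≈ 15.78.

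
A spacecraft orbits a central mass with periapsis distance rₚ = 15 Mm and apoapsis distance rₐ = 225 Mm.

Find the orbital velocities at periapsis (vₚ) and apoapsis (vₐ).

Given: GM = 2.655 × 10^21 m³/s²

Convert to SI: rₚ = 15 Mm = 1.5e+07 m; rₐ = 225 Mm = 2.25e+08 m.
Use the vis-viva equation v² = GM(2/r − 1/a) with a = (rₚ + rₐ)/2 = (1.5e+07 + 2.25e+08)/2 = 1.2e+08 m.
vₚ = √(GM · (2/rₚ − 1/a)) = √(2.655e+21 · (2/1.5e+07 − 1/1.2e+08)) m/s ≈ 1.822e+07 m/s = 1.822e+04 km/s.
vₐ = √(GM · (2/rₐ − 1/a)) = √(2.655e+21 · (2/2.25e+08 − 1/1.2e+08)) m/s ≈ 1.214e+06 m/s = 1214 km/s.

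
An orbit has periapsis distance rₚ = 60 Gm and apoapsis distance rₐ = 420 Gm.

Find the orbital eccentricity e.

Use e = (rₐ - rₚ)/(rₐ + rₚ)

Convert to SI: rₚ = 60 Gm = 6e+10 m; rₐ = 420 Gm = 4.2e+11 m.
e = (rₐ − rₚ) / (rₐ + rₚ).
e = (4.2e+11 − 6e+10) / (4.2e+11 + 6e+10) = 3.6e+11 / 4.8e+11 ≈ 0.75.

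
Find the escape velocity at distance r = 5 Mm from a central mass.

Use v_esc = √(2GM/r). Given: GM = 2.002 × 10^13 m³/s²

Convert to SI: r = 5 Mm = 5e+06 m.
Escape velocity comes from setting total energy to zero: ½v² − GM/r = 0 ⇒ v_esc = √(2GM / r).
v_esc = √(2 · 2.002e+13 / 5e+06) m/s ≈ 2830 m/s = 2.83 km/s.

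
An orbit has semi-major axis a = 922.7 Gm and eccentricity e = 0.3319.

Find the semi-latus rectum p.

Convert to SI: a = 922.7 Gm = 9.227e+11 m.
p = a (1 − e²).
p = 9.227e+11 · (1 − (0.3319)²) = 9.227e+11 · 0.889842 ≈ 8.211e+11 m = 821.1 Gm.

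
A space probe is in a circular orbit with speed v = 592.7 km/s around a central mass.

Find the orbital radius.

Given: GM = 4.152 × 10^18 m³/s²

Convert to SI: v = 592.7 km/s = 592700 m/s.
For a circular orbit, v² = GM / r, so r = GM / v².
r = 4.152e+18 / (592700)² m ≈ 1.182e+07 m = 11.82 Mm.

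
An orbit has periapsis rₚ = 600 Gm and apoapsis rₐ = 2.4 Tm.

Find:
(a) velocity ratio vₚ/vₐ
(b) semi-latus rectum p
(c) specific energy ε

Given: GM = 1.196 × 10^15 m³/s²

Convert to SI: rₚ = 600 Gm = 6e+11 m; rₐ = 2.4 Tm = 2.4e+12 m.
(a) Conservation of angular momentum (rₚvₚ = rₐvₐ) gives vₚ/vₐ = rₐ/rₚ = 2.4e+12/6e+11 ≈ 4
(b) From a = (rₚ + rₐ)/2 = 1.5e+12 m and e = (rₐ − rₚ)/(rₐ + rₚ) = 0.6, p = a(1 − e²) = 1.5e+12 · (1 − (0.6)²) ≈ 9.6e+11 m
(c) With a = (rₚ + rₐ)/2 = 1.5e+12 m, ε = −GM/(2a) = −1.196e+15/(2 · 1.5e+12) J/kg ≈ -398.7 J/kg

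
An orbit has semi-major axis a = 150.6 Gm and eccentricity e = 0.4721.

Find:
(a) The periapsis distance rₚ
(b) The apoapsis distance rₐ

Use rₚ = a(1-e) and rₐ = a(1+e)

Convert to SI: a = 150.6 Gm = 1.506e+11 m.
(a) rₚ = a(1 − e) = 1.506e+11 · (1 − 0.4721) = 1.506e+11 · 0.5279 ≈ 7.95e+10 m = 79.5 Gm.
(b) rₐ = a(1 + e) = 1.506e+11 · (1 + 0.4721) = 1.506e+11 · 1.4721 ≈ 2.217e+11 m = 221.7 Gm.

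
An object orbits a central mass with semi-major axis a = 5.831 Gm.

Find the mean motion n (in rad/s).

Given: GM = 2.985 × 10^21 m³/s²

Convert to SI: a = 5.831 Gm = 5.831e+09 m.
n = √(GM / a³).
n = √(2.985e+21 / (5.831e+09)³) rad/s ≈ 0.0001227 rad/s.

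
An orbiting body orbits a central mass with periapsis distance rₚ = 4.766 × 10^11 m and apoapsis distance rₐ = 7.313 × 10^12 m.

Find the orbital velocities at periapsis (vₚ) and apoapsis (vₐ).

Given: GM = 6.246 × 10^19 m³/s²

Use the vis-viva equation v² = GM(2/r − 1/a) with a = (rₚ + rₐ)/2 = (4.766e+11 + 7.313e+12)/2 = 3.8948e+12 m.
vₚ = √(GM · (2/rₚ − 1/a)) = √(6.246e+19 · (2/4.766e+11 − 1/3.8948e+12)) m/s ≈ 1.569e+04 m/s = 15.69 km/s.
vₐ = √(GM · (2/rₐ − 1/a)) = √(6.246e+19 · (2/7.313e+12 − 1/3.8948e+12)) m/s ≈ 1022 m/s = 1.022 km/s.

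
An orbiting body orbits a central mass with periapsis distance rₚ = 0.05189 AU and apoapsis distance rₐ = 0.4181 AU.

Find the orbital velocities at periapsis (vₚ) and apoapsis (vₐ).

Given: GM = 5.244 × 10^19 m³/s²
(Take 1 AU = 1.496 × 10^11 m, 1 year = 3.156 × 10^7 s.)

Convert to SI: rₚ = 0.05189 AU = 7.76274e+09 m; rₐ = 0.4181 AU = 6.25478e+10 m.
Use the vis-viva equation v² = GM(2/r − 1/a) with a = (rₚ + rₐ)/2 = (7.76274e+09 + 6.25478e+10)/2 = 3.51553e+10 m.
vₚ = √(GM · (2/rₚ − 1/a)) = √(5.244e+19 · (2/7.76274e+09 − 1/3.51553e+10)) m/s ≈ 1.096e+05 m/s = 23.13 AU/year.
vₐ = √(GM · (2/rₐ − 1/a)) = √(5.244e+19 · (2/6.25478e+10 − 1/3.51553e+10)) m/s ≈ 1.361e+04 m/s = 2.87 AU/year.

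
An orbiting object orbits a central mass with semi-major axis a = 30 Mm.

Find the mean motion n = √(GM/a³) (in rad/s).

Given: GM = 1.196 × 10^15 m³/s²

Convert to SI: a = 30 Mm = 3e+07 m.
n = √(GM / a³).
n = √(1.196e+15 / (3e+07)³) rad/s ≈ 0.0002105 rad/s.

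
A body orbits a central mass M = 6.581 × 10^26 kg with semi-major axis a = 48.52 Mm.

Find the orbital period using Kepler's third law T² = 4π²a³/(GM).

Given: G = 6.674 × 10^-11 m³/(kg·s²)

Convert to SI: a = 48.52 Mm = 4.852e+07 m.
GM = G · M = 6.674e-11 · 6.581e+26 = 4.39216e+16 m³/s².
Kepler's third law: T = 2π √(a³ / GM).
Substituting a = 4.852e+07 m and GM = 4.39216e+16 m³/s²:
T = 2π √((4.852e+07)³ / 4.39216e+16) s
T ≈ 1.013e+04 s = 2.815 hours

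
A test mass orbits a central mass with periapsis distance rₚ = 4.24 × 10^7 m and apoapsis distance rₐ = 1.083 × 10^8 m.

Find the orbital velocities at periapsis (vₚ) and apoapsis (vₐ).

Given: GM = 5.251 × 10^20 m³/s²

Use the vis-viva equation v² = GM(2/r − 1/a) with a = (rₚ + rₐ)/2 = (4.24e+07 + 1.083e+08)/2 = 7.535e+07 m.
vₚ = √(GM · (2/rₚ − 1/a)) = √(5.251e+20 · (2/4.24e+07 − 1/7.535e+07)) m/s ≈ 4.219e+06 m/s = 4219 km/s.
vₐ = √(GM · (2/rₐ − 1/a)) = √(5.251e+20 · (2/1.083e+08 − 1/7.535e+07)) m/s ≈ 1.652e+06 m/s = 1652 km/s.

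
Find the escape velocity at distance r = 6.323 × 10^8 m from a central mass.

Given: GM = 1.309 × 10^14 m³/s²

Escape velocity comes from setting total energy to zero: ½v² − GM/r = 0 ⇒ v_esc = √(2GM / r).
v_esc = √(2 · 1.309e+14 / 6.323e+08) m/s ≈ 643.5 m/s = 643.5 m/s.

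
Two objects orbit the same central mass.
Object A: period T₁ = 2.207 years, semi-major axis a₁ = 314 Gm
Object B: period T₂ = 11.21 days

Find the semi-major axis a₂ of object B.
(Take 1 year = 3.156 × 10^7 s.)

Convert to SI: T₁ = 2.207 years = 6.96529e+07 s; a₁ = 314 Gm = 3.14e+11 m; T₂ = 11.21 days = 968544 s.
Kepler's third law: (T₁/T₂)² = (a₁/a₂)³ ⇒ a₂ = a₁ · (T₂/T₁)^(2/3).
T₂/T₁ = 968544 / 6.96529e+07 = 0.0139053.
a₂ = 3.14e+11 · (0.0139053)^(2/3) m ≈ 1.816e+10 m = 18.16 Gm.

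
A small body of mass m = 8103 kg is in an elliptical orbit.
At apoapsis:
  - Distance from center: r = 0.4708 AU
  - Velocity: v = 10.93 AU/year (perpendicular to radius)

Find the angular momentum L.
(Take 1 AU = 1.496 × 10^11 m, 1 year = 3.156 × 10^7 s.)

Convert to SI: r = 0.4708 AU = 7.04317e+10 m; v = 10.93 AU/year = 51810.1 m/s.
Since v is perpendicular to r, L = m · v · r.
L = 8103 · 51810.1 · 7.04317e+10 kg·m²/s ≈ 2.957e+19 kg·m²/s.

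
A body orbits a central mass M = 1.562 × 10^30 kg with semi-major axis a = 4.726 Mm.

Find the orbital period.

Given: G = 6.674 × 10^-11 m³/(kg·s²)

Convert to SI: a = 4.726 Mm = 4.726e+06 m.
GM = G · M = 6.674e-11 · 1.562e+30 = 1.04248e+20 m³/s².
Kepler's third law: T = 2π √(a³ / GM).
Substituting a = 4.726e+06 m and GM = 1.04248e+20 m³/s²:
T = 2π √((4.726e+06)³ / 1.04248e+20) s
T ≈ 6.322 s = 6.322 seconds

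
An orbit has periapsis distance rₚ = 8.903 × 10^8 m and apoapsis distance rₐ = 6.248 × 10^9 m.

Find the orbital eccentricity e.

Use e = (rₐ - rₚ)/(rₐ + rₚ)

e = (rₐ − rₚ) / (rₐ + rₚ).
e = (6.248e+09 − 8.903e+08) / (6.248e+09 + 8.903e+08) = 5.3577e+09 / 7.1383e+09 ≈ 0.7506.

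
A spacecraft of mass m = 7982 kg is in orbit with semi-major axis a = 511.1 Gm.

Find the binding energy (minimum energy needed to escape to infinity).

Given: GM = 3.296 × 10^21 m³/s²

Convert to SI: a = 511.1 Gm = 5.111e+11 m.
Total orbital energy is E = −GMm/(2a); binding energy is E_bind = −E = GMm/(2a).
E_bind = 3.296e+21 · 7982 / (2 · 5.111e+11) J ≈ 2.574e+13 J = 25.74 TJ.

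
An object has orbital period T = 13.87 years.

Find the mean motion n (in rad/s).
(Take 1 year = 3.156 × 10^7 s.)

Convert to SI: T = 13.87 years = 4.37737e+08 s.
n = 2π / T.
n = 2π / 4.37737e+08 s ≈ 1.435e-08 rad/s.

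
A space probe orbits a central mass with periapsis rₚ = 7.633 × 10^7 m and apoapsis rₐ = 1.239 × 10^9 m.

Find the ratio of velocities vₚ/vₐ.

Conservation of angular momentum gives rₚvₚ = rₐvₐ, so vₚ/vₐ = rₐ/rₚ.
vₚ/vₐ = 1.239e+09 / 7.633e+07 ≈ 16.23.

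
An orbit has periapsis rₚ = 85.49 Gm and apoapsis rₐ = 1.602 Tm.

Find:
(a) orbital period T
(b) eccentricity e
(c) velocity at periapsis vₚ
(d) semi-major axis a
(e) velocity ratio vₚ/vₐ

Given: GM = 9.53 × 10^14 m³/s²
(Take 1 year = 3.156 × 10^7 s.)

Convert to SI: rₚ = 85.49 Gm = 8.549e+10 m; rₐ = 1.602 Tm = 1.602e+12 m.
(a) With a = (rₚ + rₐ)/2 = 8.43745e+11 m, T = 2π √(a³/GM) = 2π √((8.43745e+11)³/9.53e+14) s ≈ 1.577e+11 s
(b) e = (rₐ − rₚ)/(rₐ + rₚ) = (1.602e+12 − 8.549e+10)/(1.602e+12 + 8.549e+10) ≈ 0.8987
(c) With a = (rₚ + rₐ)/2 = 8.43745e+11 m, vₚ = √(GM (2/rₚ − 1/a)) = √(9.53e+14 · (2/8.549e+10 − 1/8.43745e+11)) m/s ≈ 145.5 m/s
(d) a = (rₚ + rₐ)/2 = (8.549e+10 + 1.602e+12)/2 ≈ 8.437e+11 m
(e) Conservation of angular momentum (rₚvₚ = rₐvₐ) gives vₚ/vₐ = rₐ/rₚ = 1.602e+12/8.549e+10 ≈ 18.74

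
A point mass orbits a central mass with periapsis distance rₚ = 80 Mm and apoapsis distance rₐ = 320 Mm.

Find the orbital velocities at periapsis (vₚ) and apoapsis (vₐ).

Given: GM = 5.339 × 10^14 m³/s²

Convert to SI: rₚ = 80 Mm = 8e+07 m; rₐ = 320 Mm = 3.2e+08 m.
Use the vis-viva equation v² = GM(2/r − 1/a) with a = (rₚ + rₐ)/2 = (8e+07 + 3.2e+08)/2 = 2e+08 m.
vₚ = √(GM · (2/rₚ − 1/a)) = √(5.339e+14 · (2/8e+07 − 1/2e+08)) m/s ≈ 3268 m/s = 3.268 km/s.
vₐ = √(GM · (2/rₐ − 1/a)) = √(5.339e+14 · (2/3.2e+08 − 1/2e+08)) m/s ≈ 816.9 m/s = 816.9 m/s.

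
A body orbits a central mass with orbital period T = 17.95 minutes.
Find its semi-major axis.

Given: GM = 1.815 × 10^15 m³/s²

Convert to SI: T = 17.95 minutes = 1077 s.
Invert Kepler's third law: a = (GM · T² / (4π²))^(1/3).
Substituting T = 1077 s and GM = 1.815e+15 m³/s²:
a = (1.815e+15 · (1077)² / (4π²))^(1/3) m
a ≈ 3.764e+06 m = 3.764 × 10^6 m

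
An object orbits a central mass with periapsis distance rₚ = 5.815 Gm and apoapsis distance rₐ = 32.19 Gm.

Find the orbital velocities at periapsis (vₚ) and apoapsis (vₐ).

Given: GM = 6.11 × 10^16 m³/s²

Convert to SI: rₚ = 5.815 Gm = 5.815e+09 m; rₐ = 32.19 Gm = 3.219e+10 m.
Use the vis-viva equation v² = GM(2/r − 1/a) with a = (rₚ + rₐ)/2 = (5.815e+09 + 3.219e+10)/2 = 1.90025e+10 m.
vₚ = √(GM · (2/rₚ − 1/a)) = √(6.11e+16 · (2/5.815e+09 − 1/1.90025e+10)) m/s ≈ 4219 m/s = 4.219 km/s.
vₐ = √(GM · (2/rₐ − 1/a)) = √(6.11e+16 · (2/3.219e+10 − 1/1.90025e+10)) m/s ≈ 762.1 m/s = 762.1 m/s.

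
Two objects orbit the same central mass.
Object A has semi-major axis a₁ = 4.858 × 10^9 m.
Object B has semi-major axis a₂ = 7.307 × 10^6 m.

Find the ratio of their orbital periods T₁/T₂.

From Kepler's third law, (T₁/T₂)² = (a₁/a₂)³, so T₁/T₂ = (a₁/a₂)^(3/2).
a₁/a₂ = 4.858e+09 / 7.307e+06 = 664.842.
T₁/T₂ = (664.842)^(3/2) ≈ 1.714e+04.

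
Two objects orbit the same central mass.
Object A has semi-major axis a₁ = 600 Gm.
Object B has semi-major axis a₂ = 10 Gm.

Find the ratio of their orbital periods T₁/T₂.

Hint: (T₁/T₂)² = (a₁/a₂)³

Convert to SI: a₁ = 600 Gm = 6e+11 m; a₂ = 10 Gm = 1e+10 m.
From Kepler's third law, (T₁/T₂)² = (a₁/a₂)³, so T₁/T₂ = (a₁/a₂)^(3/2).
a₁/a₂ = 6e+11 / 1e+10 = 60.
T₁/T₂ = (60)^(3/2) ≈ 464.8.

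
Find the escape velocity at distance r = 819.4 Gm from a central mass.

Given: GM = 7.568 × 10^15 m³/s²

Convert to SI: r = 819.4 Gm = 8.194e+11 m.
Escape velocity comes from setting total energy to zero: ½v² − GM/r = 0 ⇒ v_esc = √(2GM / r).
v_esc = √(2 · 7.568e+15 / 8.194e+11) m/s ≈ 135.9 m/s = 135.9 m/s.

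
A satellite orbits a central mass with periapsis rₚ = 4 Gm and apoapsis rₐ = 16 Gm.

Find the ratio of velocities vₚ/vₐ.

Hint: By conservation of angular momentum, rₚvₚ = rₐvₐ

Convert to SI: rₚ = 4 Gm = 4e+09 m; rₐ = 16 Gm = 1.6e+10 m.
Conservation of angular momentum gives rₚvₚ = rₐvₐ, so vₚ/vₐ = rₐ/rₚ.
vₚ/vₐ = 1.6e+10 / 4e+09 ≈ 4.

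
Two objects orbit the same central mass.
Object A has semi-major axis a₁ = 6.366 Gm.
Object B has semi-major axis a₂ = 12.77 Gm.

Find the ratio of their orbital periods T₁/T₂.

Convert to SI: a₁ = 6.366 Gm = 6.366e+09 m; a₂ = 12.77 Gm = 1.277e+10 m.
From Kepler's third law, (T₁/T₂)² = (a₁/a₂)³, so T₁/T₂ = (a₁/a₂)^(3/2).
a₁/a₂ = 6.366e+09 / 1.277e+10 = 0.498512.
T₁/T₂ = (0.498512)^(3/2) ≈ 0.352.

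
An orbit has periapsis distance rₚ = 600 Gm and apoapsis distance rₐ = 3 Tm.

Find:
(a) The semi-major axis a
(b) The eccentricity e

Convert to SI: rₚ = 600 Gm = 6e+11 m; rₐ = 3 Tm = 3e+12 m.
(a) a = (rₚ + rₐ) / 2 = (6e+11 + 3e+12) / 2 ≈ 1.8e+12 m = 1.8 Tm.
(b) e = (rₐ − rₚ) / (rₐ + rₚ) = (3e+12 − 6e+11) / (3e+12 + 6e+11) ≈ 0.6667.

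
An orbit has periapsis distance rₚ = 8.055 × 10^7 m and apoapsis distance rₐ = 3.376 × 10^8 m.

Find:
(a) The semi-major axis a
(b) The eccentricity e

(a) a = (rₚ + rₐ) / 2 = (8.055e+07 + 3.376e+08) / 2 ≈ 2.091e+08 m = 2.091 × 10^8 m.
(b) e = (rₐ − rₚ) / (rₐ + rₚ) = (3.376e+08 − 8.055e+07) / (3.376e+08 + 8.055e+07) ≈ 0.6147.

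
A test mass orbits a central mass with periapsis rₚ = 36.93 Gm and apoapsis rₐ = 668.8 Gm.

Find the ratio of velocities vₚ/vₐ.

Convert to SI: rₚ = 36.93 Gm = 3.693e+10 m; rₐ = 668.8 Gm = 6.688e+11 m.
Conservation of angular momentum gives rₚvₚ = rₐvₐ, so vₚ/vₐ = rₐ/rₚ.
vₚ/vₐ = 6.688e+11 / 3.693e+10 ≈ 18.11.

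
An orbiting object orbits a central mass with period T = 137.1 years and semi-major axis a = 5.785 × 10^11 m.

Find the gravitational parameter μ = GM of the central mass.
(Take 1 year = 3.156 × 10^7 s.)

Convert to SI: T = 137.1 years = 4.32688e+09 s.
GM = 4π² · a³ / T².
GM = 4π² · (5.785e+11)³ / (4.32688e+09)² m³/s² ≈ 4.082e+17 m³/s² = 4.082 × 10^17 m³/s².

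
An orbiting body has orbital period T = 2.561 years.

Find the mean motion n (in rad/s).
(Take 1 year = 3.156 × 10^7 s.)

Convert to SI: T = 2.561 years = 8.08252e+07 s.
n = 2π / T.
n = 2π / 8.08252e+07 s ≈ 7.774e-08 rad/s.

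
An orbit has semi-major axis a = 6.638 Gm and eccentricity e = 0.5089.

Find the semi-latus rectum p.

Convert to SI: a = 6.638 Gm = 6.638e+09 m.
p = a (1 − e²).
p = 6.638e+09 · (1 − (0.5089)²) = 6.638e+09 · 0.741021 ≈ 4.919e+09 m = 4.919 Gm.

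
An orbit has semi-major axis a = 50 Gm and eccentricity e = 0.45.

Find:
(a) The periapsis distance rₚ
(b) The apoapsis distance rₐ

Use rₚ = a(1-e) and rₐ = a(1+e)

Convert to SI: a = 50 Gm = 5e+10 m.
(a) rₚ = a(1 − e) = 5e+10 · (1 − 0.45) = 5e+10 · 0.55 ≈ 2.75e+10 m = 27.5 Gm.
(b) rₐ = a(1 + e) = 5e+10 · (1 + 0.45) = 5e+10 · 1.45 ≈ 7.25e+10 m = 72.5 Gm.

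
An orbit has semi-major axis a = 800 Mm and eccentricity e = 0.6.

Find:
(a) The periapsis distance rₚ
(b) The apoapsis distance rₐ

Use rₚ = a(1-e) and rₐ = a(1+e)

Convert to SI: a = 800 Mm = 8e+08 m.
(a) rₚ = a(1 − e) = 8e+08 · (1 − 0.6) = 8e+08 · 0.4 ≈ 3.2e+08 m = 320 Mm.
(b) rₐ = a(1 + e) = 8e+08 · (1 + 0.6) = 8e+08 · 1.6 ≈ 1.28e+09 m = 1.28 Gm.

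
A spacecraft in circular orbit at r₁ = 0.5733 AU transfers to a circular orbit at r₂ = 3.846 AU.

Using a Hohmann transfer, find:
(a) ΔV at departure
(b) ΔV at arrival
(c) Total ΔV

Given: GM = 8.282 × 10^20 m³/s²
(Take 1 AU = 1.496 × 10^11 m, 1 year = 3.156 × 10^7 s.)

Convert to SI: r₁ = 0.5733 AU = 8.57657e+10 m; r₂ = 3.846 AU = 5.75362e+11 m.
Transfer semi-major axis: a_t = (r₁ + r₂)/2 = (8.57657e+10 + 5.75362e+11)/2 = 3.30564e+11 m.
Circular speeds: v₁ = √(GM/r₁) = 98267.7 m/s, v₂ = √(GM/r₂) = 37940 m/s.
Transfer speeds (vis-viva v² = GM(2/r − 1/a_t)): v₁ᵗ = 129644 m/s, v₂ᵗ = 19325.3 m/s.
(a) ΔV₁ = |v₁ᵗ − v₁| ≈ 3.138e+04 m/s = 6.619 AU/year.
(b) ΔV₂ = |v₂ − v₂ᵗ| ≈ 1.861e+04 m/s = 3.927 AU/year.
(c) ΔV_total = ΔV₁ + ΔV₂ ≈ 4.999e+04 m/s = 10.55 AU/year.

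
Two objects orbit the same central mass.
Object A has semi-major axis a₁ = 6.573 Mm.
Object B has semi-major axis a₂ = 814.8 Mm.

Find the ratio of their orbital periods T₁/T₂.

Convert to SI: a₁ = 6.573 Mm = 6.573e+06 m; a₂ = 814.8 Mm = 8.148e+08 m.
From Kepler's third law, (T₁/T₂)² = (a₁/a₂)³, so T₁/T₂ = (a₁/a₂)^(3/2).
a₁/a₂ = 6.573e+06 / 8.148e+08 = 0.00806701.
T₁/T₂ = (0.00806701)^(3/2) ≈ 0.0007246.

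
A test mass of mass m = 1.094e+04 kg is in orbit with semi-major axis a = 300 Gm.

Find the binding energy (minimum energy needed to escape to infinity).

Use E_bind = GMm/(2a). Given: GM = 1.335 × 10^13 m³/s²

Convert to SI: a = 300 Gm = 3e+11 m.
Total orbital energy is E = −GMm/(2a); binding energy is E_bind = −E = GMm/(2a).
E_bind = 1.335e+13 · 1.094e+04 / (2 · 3e+11) J ≈ 2.434e+05 J = 243.4 kJ.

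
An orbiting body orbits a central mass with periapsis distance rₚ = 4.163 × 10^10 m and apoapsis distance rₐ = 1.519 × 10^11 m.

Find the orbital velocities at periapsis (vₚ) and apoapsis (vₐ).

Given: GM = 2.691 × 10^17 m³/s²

Use the vis-viva equation v² = GM(2/r − 1/a) with a = (rₚ + rₐ)/2 = (4.163e+10 + 1.519e+11)/2 = 9.6765e+10 m.
vₚ = √(GM · (2/rₚ − 1/a)) = √(2.691e+17 · (2/4.163e+10 − 1/9.6765e+10)) m/s ≈ 3185 m/s = 3.185 km/s.
vₐ = √(GM · (2/rₐ − 1/a)) = √(2.691e+17 · (2/1.519e+11 − 1/9.6765e+10)) m/s ≈ 873 m/s = 873 m/s.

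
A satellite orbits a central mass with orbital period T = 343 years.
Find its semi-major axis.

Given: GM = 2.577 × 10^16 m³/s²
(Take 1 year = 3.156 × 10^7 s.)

Convert to SI: T = 343 years = 1.08251e+10 s.
Invert Kepler's third law: a = (GM · T² / (4π²))^(1/3).
Substituting T = 1.08251e+10 s and GM = 2.577e+16 m³/s²:
a = (2.577e+16 · (1.08251e+10)² / (4π²))^(1/3) m
a ≈ 4.245e+11 m = 424.5 Gm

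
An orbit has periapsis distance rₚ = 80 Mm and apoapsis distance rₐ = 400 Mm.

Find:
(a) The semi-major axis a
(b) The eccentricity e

Convert to SI: rₚ = 80 Mm = 8e+07 m; rₐ = 400 Mm = 4e+08 m.
(a) a = (rₚ + rₐ) / 2 = (8e+07 + 4e+08) / 2 ≈ 2.4e+08 m = 240 Mm.
(b) e = (rₐ − rₚ) / (rₐ + rₚ) = (4e+08 − 8e+07) / (4e+08 + 8e+07) ≈ 0.6667.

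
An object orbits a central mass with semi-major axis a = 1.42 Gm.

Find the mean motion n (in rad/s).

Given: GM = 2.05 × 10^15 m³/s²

Convert to SI: a = 1.42 Gm = 1.42e+09 m.
n = √(GM / a³).
n = √(2.05e+15 / (1.42e+09)³) rad/s ≈ 8.461e-07 rad/s.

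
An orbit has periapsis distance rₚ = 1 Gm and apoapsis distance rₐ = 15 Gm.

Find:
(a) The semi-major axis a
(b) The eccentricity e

Convert to SI: rₚ = 1 Gm = 1e+09 m; rₐ = 15 Gm = 1.5e+10 m.
(a) a = (rₚ + rₐ) / 2 = (1e+09 + 1.5e+10) / 2 ≈ 8e+09 m = 8 Gm.
(b) e = (rₐ − rₚ) / (rₐ + rₚ) = (1.5e+10 − 1e+09) / (1.5e+10 + 1e+09) ≈ 0.875.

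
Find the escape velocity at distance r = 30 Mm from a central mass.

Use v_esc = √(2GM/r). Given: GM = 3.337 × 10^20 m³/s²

Convert to SI: r = 30 Mm = 3e+07 m.
Escape velocity comes from setting total energy to zero: ½v² − GM/r = 0 ⇒ v_esc = √(2GM / r).
v_esc = √(2 · 3.337e+20 / 3e+07) m/s ≈ 4.717e+06 m/s = 4717 km/s.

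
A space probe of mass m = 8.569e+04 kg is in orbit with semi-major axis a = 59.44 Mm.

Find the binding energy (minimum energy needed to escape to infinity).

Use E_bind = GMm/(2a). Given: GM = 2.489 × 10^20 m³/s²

Convert to SI: a = 59.44 Mm = 5.944e+07 m.
Total orbital energy is E = −GMm/(2a); binding energy is E_bind = −E = GMm/(2a).
E_bind = 2.489e+20 · 8.569e+04 / (2 · 5.944e+07) J ≈ 1.794e+17 J = 179.4 PJ.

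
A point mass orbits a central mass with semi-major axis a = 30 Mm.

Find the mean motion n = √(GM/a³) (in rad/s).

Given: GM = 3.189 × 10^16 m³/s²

Convert to SI: a = 30 Mm = 3e+07 m.
n = √(GM / a³).
n = √(3.189e+16 / (3e+07)³) rad/s ≈ 0.001087 rad/s.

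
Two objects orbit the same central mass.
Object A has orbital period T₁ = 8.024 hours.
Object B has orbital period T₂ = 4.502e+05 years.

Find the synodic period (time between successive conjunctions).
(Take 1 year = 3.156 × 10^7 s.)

Convert to SI: T₁ = 8.024 hours = 28886.4 s; T₂ = 4.502e+05 years = 1.42083e+13 s.
T_syn = |T₁ · T₂ / (T₁ − T₂)|.
T_syn = |28886.4 · 1.42083e+13 / (28886.4 − 1.42083e+13)| s ≈ 2.889e+04 s = 8.024 hours.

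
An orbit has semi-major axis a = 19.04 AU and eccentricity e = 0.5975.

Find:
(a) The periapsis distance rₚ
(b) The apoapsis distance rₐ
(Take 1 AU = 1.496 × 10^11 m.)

Convert to SI: a = 19.04 AU = 2.84838e+12 m.
(a) rₚ = a(1 − e) = 2.84838e+12 · (1 − 0.5975) = 2.84838e+12 · 0.4025 ≈ 1.146e+12 m = 7.664 AU.
(b) rₐ = a(1 + e) = 2.84838e+12 · (1 + 0.5975) = 2.84838e+12 · 1.5975 ≈ 4.55e+12 m = 30.42 AU.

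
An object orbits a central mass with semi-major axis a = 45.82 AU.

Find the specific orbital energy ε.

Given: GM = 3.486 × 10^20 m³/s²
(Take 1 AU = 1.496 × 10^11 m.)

Convert to SI: a = 45.82 AU = 6.85467e+12 m.
ε = −GM / (2a).
ε = −3.486e+20 / (2 · 6.85467e+12) J/kg ≈ -2.543e+07 J/kg = -25.43 MJ/kg.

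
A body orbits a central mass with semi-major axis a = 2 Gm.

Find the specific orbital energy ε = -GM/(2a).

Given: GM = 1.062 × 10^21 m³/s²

Convert to SI: a = 2 Gm = 2e+09 m.
ε = −GM / (2a).
ε = −1.062e+21 / (2 · 2e+09) J/kg ≈ -2.655e+11 J/kg = -265.5 GJ/kg.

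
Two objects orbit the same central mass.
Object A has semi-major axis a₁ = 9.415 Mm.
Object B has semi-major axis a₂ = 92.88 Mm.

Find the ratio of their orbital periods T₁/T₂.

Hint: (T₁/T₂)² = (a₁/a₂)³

Convert to SI: a₁ = 9.415 Mm = 9.415e+06 m; a₂ = 92.88 Mm = 9.288e+07 m.
From Kepler's third law, (T₁/T₂)² = (a₁/a₂)³, so T₁/T₂ = (a₁/a₂)^(3/2).
a₁/a₂ = 9.415e+06 / 9.288e+07 = 0.101367.
T₁/T₂ = (0.101367)^(3/2) ≈ 0.03227.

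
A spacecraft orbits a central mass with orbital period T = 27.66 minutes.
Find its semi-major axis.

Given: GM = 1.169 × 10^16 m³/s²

Convert to SI: T = 27.66 minutes = 1659.6 s.
Invert Kepler's third law: a = (GM · T² / (4π²))^(1/3).
Substituting T = 1659.6 s and GM = 1.169e+16 m³/s²:
a = (1.169e+16 · (1659.6)² / (4π²))^(1/3) m
a ≈ 9.343e+06 m = 9.343 Mm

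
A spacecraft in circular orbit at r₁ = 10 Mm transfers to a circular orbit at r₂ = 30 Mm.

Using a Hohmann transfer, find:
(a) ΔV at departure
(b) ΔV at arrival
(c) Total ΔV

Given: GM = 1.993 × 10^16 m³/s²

Convert to SI: r₁ = 10 Mm = 1e+07 m; r₂ = 30 Mm = 3e+07 m.
Transfer semi-major axis: a_t = (r₁ + r₂)/2 = (1e+07 + 3e+07)/2 = 2e+07 m.
Circular speeds: v₁ = √(GM/r₁) = 44643 m/s, v₂ = √(GM/r₂) = 25774.7 m/s.
Transfer speeds (vis-viva v² = GM(2/r − 1/a_t)): v₁ᵗ = 54676.3 m/s, v₂ᵗ = 18225.4 m/s.
(a) ΔV₁ = |v₁ᵗ − v₁| ≈ 1.003e+04 m/s = 10.03 km/s.
(b) ΔV₂ = |v₂ − v₂ᵗ| ≈ 7549 m/s = 7.549 km/s.
(c) ΔV_total = ΔV₁ + ΔV₂ ≈ 1.758e+04 m/s = 17.58 km/s.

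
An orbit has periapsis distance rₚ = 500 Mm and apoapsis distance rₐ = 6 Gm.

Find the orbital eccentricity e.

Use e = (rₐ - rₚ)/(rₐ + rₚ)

Convert to SI: rₚ = 500 Mm = 5e+08 m; rₐ = 6 Gm = 6e+09 m.
e = (rₐ − rₚ) / (rₐ + rₚ).
e = (6e+09 − 5e+08) / (6e+09 + 5e+08) = 5.5e+09 / 6.5e+09 ≈ 0.8462.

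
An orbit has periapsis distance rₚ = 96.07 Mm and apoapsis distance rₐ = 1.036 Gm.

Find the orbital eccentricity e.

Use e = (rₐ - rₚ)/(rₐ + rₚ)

Convert to SI: rₚ = 96.07 Mm = 9.607e+07 m; rₐ = 1.036 Gm = 1.036e+09 m.
e = (rₐ − rₚ) / (rₐ + rₚ).
e = (1.036e+09 − 9.607e+07) / (1.036e+09 + 9.607e+07) = 9.3993e+08 / 1.13207e+09 ≈ 0.8303.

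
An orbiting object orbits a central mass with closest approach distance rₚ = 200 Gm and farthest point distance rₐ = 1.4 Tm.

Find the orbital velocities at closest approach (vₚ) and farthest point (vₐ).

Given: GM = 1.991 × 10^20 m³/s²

Convert to SI: rₚ = 200 Gm = 2e+11 m; rₐ = 1.4 Tm = 1.4e+12 m.
Use the vis-viva equation v² = GM(2/r − 1/a) with a = (rₚ + rₐ)/2 = (2e+11 + 1.4e+12)/2 = 8e+11 m.
vₚ = √(GM · (2/rₚ − 1/a)) = √(1.991e+20 · (2/2e+11 − 1/8e+11)) m/s ≈ 4.174e+04 m/s = 41.74 km/s.
vₐ = √(GM · (2/rₐ − 1/a)) = √(1.991e+20 · (2/1.4e+12 − 1/8e+11)) m/s ≈ 5963 m/s = 5.963 km/s.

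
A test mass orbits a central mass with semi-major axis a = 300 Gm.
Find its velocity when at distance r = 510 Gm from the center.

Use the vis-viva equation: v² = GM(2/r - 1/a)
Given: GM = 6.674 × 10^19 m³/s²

Convert to SI: a = 300 Gm = 3e+11 m; r = 510 Gm = 5.1e+11 m.
Vis-viva: v = √(GM · (2/r − 1/a)).
2/r − 1/a = 2/5.1e+11 − 1/3e+11 = 5.88235e-13 m⁻¹.
v = √(6.674e+19 · 5.88235e-13) m/s ≈ 6266 m/s = 6.266 km/s.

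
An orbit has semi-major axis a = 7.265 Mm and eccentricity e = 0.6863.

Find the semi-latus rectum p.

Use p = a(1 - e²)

Convert to SI: a = 7.265 Mm = 7.265e+06 m.
p = a (1 − e²).
p = 7.265e+06 · (1 − (0.6863)²) = 7.265e+06 · 0.528992 ≈ 3.843e+06 m = 3.843 Mm.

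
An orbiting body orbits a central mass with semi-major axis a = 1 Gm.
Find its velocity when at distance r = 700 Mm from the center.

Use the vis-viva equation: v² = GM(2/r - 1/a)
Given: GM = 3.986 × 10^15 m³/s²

Convert to SI: a = 1 Gm = 1e+09 m; r = 700 Mm = 7e+08 m.
Vis-viva: v = √(GM · (2/r − 1/a)).
2/r − 1/a = 2/7e+08 − 1/1e+09 = 1.85714e-09 m⁻¹.
v = √(3.986e+15 · 1.85714e-09) m/s ≈ 2721 m/s = 2.721 km/s.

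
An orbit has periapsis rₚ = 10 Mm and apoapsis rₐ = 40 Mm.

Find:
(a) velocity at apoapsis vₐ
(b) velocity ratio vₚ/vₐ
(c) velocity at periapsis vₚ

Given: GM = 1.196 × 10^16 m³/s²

Convert to SI: rₚ = 10 Mm = 1e+07 m; rₐ = 40 Mm = 4e+07 m.
(a) With a = (rₚ + rₐ)/2 = 2.5e+07 m, vₐ = √(GM (2/rₐ − 1/a)) = √(1.196e+16 · (2/4e+07 − 1/2.5e+07)) m/s ≈ 1.094e+04 m/s
(b) Conservation of angular momentum (rₚvₚ = rₐvₐ) gives vₚ/vₐ = rₐ/rₚ = 4e+07/1e+07 ≈ 4
(c) With a = (rₚ + rₐ)/2 = 2.5e+07 m, vₚ = √(GM (2/rₚ − 1/a)) = √(1.196e+16 · (2/1e+07 − 1/2.5e+07)) m/s ≈ 4.374e+04 m/s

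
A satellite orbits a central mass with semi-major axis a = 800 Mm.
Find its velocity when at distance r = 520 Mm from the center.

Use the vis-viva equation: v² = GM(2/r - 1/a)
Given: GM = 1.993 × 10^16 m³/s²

Convert to SI: a = 800 Mm = 8e+08 m; r = 520 Mm = 5.2e+08 m.
Vis-viva: v = √(GM · (2/r − 1/a)).
2/r − 1/a = 2/5.2e+08 − 1/8e+08 = 2.59615e-09 m⁻¹.
v = √(1.993e+16 · 2.59615e-09) m/s ≈ 7193 m/s = 7.193 km/s.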